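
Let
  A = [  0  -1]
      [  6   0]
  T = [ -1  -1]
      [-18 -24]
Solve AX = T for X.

Since A multiplies X on the left, X = A⁻¹T.
det A = 6, so A⁻¹ = [[0, 1/6], [-1, 0]].
X = A⁻¹T = [[0, 1/6], [-1, 0]] · [[-1, -1], [-18, -24]] = [[-3, -4], [1, 1]].

X = [[-3, -4], [1, 1]]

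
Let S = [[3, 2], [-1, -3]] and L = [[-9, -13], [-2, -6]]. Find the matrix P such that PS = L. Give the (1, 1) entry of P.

Right-multiplying both sides by S⁻¹ gives P = LS⁻¹.
det S = -7, so S⁻¹ = [[3/7, 2/7], [-1/7, -3/7]].
P = LS⁻¹ = [[-9, -13], [-2, -6]] · [[3/7, 2/7], [-1/7, -3/7]] = [[-2, 3], [0, 2]].

-2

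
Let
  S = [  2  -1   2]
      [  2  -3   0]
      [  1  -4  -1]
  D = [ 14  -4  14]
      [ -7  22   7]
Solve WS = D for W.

Since S sits to the right of W, W = DS⁻¹.
det S = -6; the adjugate gives S⁻¹ = [[-1/2, 3/2, -1], [-1/3, 2/3, -2/3], [5/6, -7/6, 2/3]].
W = DS⁻¹ = [[14, -4, 14], [-7, 22, 7]] · [[-1/2, 3/2, -1], [-1/3, 2/3, -2/3], [5/6, -7/6, 2/3]] = [[6, 2, -2], [2, -4, -3]].

W = [[6, 2, -2], [2, -4, -3]]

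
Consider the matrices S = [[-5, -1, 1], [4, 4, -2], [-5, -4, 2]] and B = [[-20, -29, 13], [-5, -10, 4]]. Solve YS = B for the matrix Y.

Y = [[-3, -5, 3], [-2, 0, 3]]

Right-multiplying both sides by S⁻¹ gives Y = BS⁻¹.
S has determinant 2; S⁻¹ = [[0, -1, -1], [1, -5/2, -3], [2, -15/2, -8]].
Y = BS⁻¹ = [[-20, -29, 13], [-5, -10, 4]] · [[0, -1, -1], [1, -5/2, -3], [2, -15/2, -8]] = [[-3, -5, 3], [-2, 0, 3]].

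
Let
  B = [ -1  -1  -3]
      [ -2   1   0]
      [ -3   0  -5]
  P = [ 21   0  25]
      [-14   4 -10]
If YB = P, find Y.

B is on the right of Y, so right-multiply by B⁻¹: Y = PB⁻¹.
B has determinant 6; B⁻¹ = [[-5/6, -5/6, 1/2], [-5/3, -2/3, 1], [1/2, 1/2, -1/2]].
Y = PB⁻¹ = [[21, 0, 25], [-14, 4, -10]] · [[-5/6, -5/6, 1/2], [-5/3, -2/3, 1], [1/2, 1/2, -1/2]] = [[-5, -5, -2], [0, 4, 2]].

Y = [[-5, -5, -2], [0, 4, 2]]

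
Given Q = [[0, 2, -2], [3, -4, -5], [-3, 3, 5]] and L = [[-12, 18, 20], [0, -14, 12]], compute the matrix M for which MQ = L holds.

M = [[0, -6, -2], [-6, 2, 2]]

Since Q sits to the right of M, M = LQ⁻¹.
det Q = 6; the adjugate gives Q⁻¹ = [[-5/6, -8/3, -3], [0, -1, -1], [-1/2, -1, -1]].
M = LQ⁻¹ = [[-12, 18, 20], [0, -14, 12]] · [[-5/6, -8/3, -3], [0, -1, -1], [-1/2, -1, -1]] = [[0, -6, -2], [-6, 2, 2]].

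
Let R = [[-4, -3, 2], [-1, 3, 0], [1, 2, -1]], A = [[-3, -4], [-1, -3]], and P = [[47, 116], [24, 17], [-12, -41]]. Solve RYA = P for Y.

Y = [[2, 3], [-3, 4], [-3, -4]]

Left-multiply by R⁻¹ and right-multiply by A⁻¹: Y = R⁻¹PA⁻¹.
det R = 5, so R⁻¹ = [[-3/5, 1/5, -6/5], [-1/5, 2/5, -2/5], [-1, 1, -3]].
det A = 5; the adjugate gives A⁻¹ = [[-3/5, 4/5], [1/5, -3/5]].
R⁻¹P = [[-9, -17], [5, 0], [13, 24]].
Y = (R⁻¹P)A⁻¹ = [[2, 3], [-3, 4], [-3, -4]].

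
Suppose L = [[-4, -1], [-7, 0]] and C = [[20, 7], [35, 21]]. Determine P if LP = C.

Left-multiplying both sides by L⁻¹ gives P = L⁻¹C.
det L = -7, so L⁻¹ = [[0, -1/7], [-1, 4/7]].
P = L⁻¹C = [[0, -1/7], [-1, 4/7]] · [[20, 7], [35, 21]] = [[-5, -3], [0, 5]].

P = [[-5, -3], [0, 5]]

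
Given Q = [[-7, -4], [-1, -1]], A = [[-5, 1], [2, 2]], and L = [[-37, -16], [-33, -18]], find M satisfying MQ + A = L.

M = [[5, -3], [5, 0]]

MQ = L − A = [[-32, -17], [-35, -20]].
Right-multiplying both sides by Q⁻¹ gives M = (L − A)Q⁻¹.
det Q = 3, so Q⁻¹ = [[-1/3, 4/3], [1/3, -7/3]].
M = (L − A)Q⁻¹ = [[5, -3], [5, 0]].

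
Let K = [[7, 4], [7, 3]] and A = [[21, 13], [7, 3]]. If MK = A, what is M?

Since K sits to the right of M, M = AK⁻¹.
det K = -7; the adjugate gives K⁻¹ = [[-3/7, 4/7], [1, -1]].
M = AK⁻¹ = [[21, 13], [7, 3]] · [[-3/7, 4/7], [1, -1]] = [[4, -1], [0, 1]].

M = [[4, -1], [0, 1]]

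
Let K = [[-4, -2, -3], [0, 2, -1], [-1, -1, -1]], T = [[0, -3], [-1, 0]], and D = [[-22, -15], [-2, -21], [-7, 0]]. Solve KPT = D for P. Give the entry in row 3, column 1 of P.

Isolating P: multiply by K⁻¹ from the left and T⁻¹ from the right, so P = K⁻¹DT⁻¹.
K has determinant 4; K⁻¹ = [[-3/4, 1/4, 2], [1/4, 1/4, -1], [1/2, -1/2, -2]].
det T = -3, so T⁻¹ = [[0, -1], [-1/3, 0]].
K⁻¹D = [[2, 6], [1, -9], [4, 3]].
P = (K⁻¹D)T⁻¹ = [[-2, -2], [3, -1], [-1, -4]].

-1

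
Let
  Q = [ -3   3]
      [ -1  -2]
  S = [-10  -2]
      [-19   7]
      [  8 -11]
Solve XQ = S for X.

X = [[2, 4], [5, 4], [-3, 1]]

Since Q sits to the right of X, X = SQ⁻¹.
det Q = 9; the adjugate gives Q⁻¹ = [[-2/9, -1/3], [1/9, -1/3]].
X = SQ⁻¹ = [[-10, -2], [-19, 7], [8, -11]] · [[-2/9, -1/3], [1/9, -1/3]] = [[2, 4], [5, 4], [-3, 1]].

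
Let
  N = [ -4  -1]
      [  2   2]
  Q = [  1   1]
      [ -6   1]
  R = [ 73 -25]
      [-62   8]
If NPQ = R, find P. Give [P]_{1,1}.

4

P = N⁻¹RQ⁻¹ (apply N⁻¹ on the left and Q⁻¹ on the right).
det N = -6, so N⁻¹ = [[-1/3, -1/6], [1/3, 2/3]].
det Q = 7; the adjugate gives Q⁻¹ = [[1/7, -1/7], [6/7, 1/7]].
N⁻¹R = [[-14, 7], [-17, -3]].
P = (N⁻¹R)Q⁻¹ = [[4, 3], [-5, 2]].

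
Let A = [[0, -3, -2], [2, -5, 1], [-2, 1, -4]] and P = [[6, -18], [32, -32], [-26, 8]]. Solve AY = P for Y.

Y = [[-2, -1], [-6, 6], [6, 0]]

Since A multiplies Y on the left, Y = A⁻¹P.
det A = -2; the adjugate gives A⁻¹ = [[-19/2, 7, 13/2], [-3, 2, 2], [4, -3, -3]].
Y = A⁻¹P = [[-19/2, 7, 13/2], [-3, 2, 2], [4, -3, -3]] · [[6, -18], [32, -32], [-26, 8]] = [[-2, -1], [-6, 6], [6, 0]].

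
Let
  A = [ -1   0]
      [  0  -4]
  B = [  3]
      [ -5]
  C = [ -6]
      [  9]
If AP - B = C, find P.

AP = C + B = [[-3], [4]].
Left-multiplying both sides by A⁻¹ gives P = A⁻¹(C + B).
A has determinant 4; A⁻¹ = [[-1, 0], [0, -1/4]].
P = A⁻¹(C + B) = [[3], [-1]].

P = [[3], [-1]]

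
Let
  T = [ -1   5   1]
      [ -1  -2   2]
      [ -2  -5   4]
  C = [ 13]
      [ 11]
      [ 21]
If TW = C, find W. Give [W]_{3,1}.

T is on the left of W, so left-multiply by T⁻¹: W = T⁻¹C.
T has determinant -1; T⁻¹ = [[-2, 25, -12], [0, 2, -1], [-1, 15, -7]].
W = T⁻¹C = [[-2, 25, -12], [0, 2, -1], [-1, 15, -7]] · [[13], [11], [21]] = [[-3], [1], [5]].

5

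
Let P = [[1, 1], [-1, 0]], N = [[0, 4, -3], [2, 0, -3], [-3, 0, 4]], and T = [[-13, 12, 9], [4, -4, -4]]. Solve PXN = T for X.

X = P⁻¹TN⁻¹ (apply P⁻¹ on the left and N⁻¹ on the right).
det P = 1; the adjugate gives P⁻¹ = [[0, -1], [1, 1]].
det N = 4, so N⁻¹ = [[0, -4, -3], [1/4, -9/4, -3/2], [0, -3, -2]].
P⁻¹T = [[-4, 4, 4], [-9, 8, 5]].
X = (P⁻¹T)N⁻¹ = [[1, -5, -2], [2, 3, 5]].

X = [[1, -5, -2], [2, 3, 5]]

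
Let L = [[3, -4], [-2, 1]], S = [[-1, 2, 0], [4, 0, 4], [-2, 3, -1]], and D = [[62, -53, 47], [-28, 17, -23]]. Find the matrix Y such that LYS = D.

Isolating Y: multiply by L⁻¹ from the left and S⁻¹ from the right, so Y = L⁻¹DS⁻¹.
det L = -5; the adjugate gives L⁻¹ = [[-1/5, -4/5], [-2/5, -3/5]].
det S = 4; the adjugate gives S⁻¹ = [[-3, 1/2, 2], [-1, 1/4, 1], [3, -1/4, -2]].
L⁻¹D = [[10, -3, 9], [-8, 11, -5]].
Y = (L⁻¹D)S⁻¹ = [[0, 2, -1], [-2, 0, 5]].

Y = [[0, 2, -1], [-2, 0, 5]]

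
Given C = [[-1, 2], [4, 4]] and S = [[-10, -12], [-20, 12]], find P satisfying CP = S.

P = [[0, 6], [-5, -3]]

C is on the left of P, so left-multiply by C⁻¹: P = C⁻¹S.
det C = -12, so C⁻¹ = [[-1/3, 1/6], [1/3, 1/12]].
P = C⁻¹S = [[-1/3, 1/6], [1/3, 1/12]] · [[-10, -12], [-20, 12]] = [[0, 6], [-5, -3]].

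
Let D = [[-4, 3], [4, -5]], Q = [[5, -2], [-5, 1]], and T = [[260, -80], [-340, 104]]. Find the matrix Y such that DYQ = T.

Y = [[-4, 3], [4, -4]]

Isolating Y: multiply by D⁻¹ from the left and Q⁻¹ from the right, so Y = D⁻¹TQ⁻¹.
det D = 8, so D⁻¹ = [[-5/8, -3/8], [-1/2, -1/2]].
Q has determinant -5; Q⁻¹ = [[-1/5, -2/5], [-1, -1]].
D⁻¹T = [[-35, 11], [40, -12]].
Y = (D⁻¹T)Q⁻¹ = [[-4, 3], [4, -4]].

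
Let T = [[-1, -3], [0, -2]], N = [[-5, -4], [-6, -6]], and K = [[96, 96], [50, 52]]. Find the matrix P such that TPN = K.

P = [[3, 1], [-1, 5]]

Left-multiply by T⁻¹ and right-multiply by N⁻¹: P = T⁻¹KN⁻¹.
det T = 2, so T⁻¹ = [[-1, 3/2], [0, -1/2]].
N has determinant 6; N⁻¹ = [[-1, 2/3], [1, -5/6]].
T⁻¹K = [[-21, -18], [-25, -26]].
P = (T⁻¹K)N⁻¹ = [[3, 1], [-1, 5]].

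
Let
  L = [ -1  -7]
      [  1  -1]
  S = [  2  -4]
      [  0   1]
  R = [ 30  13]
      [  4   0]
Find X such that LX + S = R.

LX = R − S = [[28, 17], [4, -1]].
Since L multiplies X on the left, X = L⁻¹(R − S).
L has determinant 8; L⁻¹ = [[-1/8, 7/8], [-1/8, -1/8]].
X = L⁻¹(R − S) = [[0, -3], [-4, -2]].

X = [[0, -3], [-4, -2]]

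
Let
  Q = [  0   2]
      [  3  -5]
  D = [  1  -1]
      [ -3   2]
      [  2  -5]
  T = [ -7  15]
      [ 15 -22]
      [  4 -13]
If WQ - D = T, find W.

W = [[2, -2], [0, 4], [-4, 2]]

WQ = T + D = [[-6, 14], [12, -20], [6, -18]].
Q is on the right of W, so right-multiply by Q⁻¹: W = (T + D)Q⁻¹.
det Q = -6, so Q⁻¹ = [[5/6, 1/3], [1/2, 0]].
W = (T + D)Q⁻¹ = [[2, -2], [0, 4], [-4, 2]].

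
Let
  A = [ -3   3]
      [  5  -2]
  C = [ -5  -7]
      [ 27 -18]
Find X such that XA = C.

X = [[-5, -4], [-4, 3]]

A is on the right of X, so right-multiply by A⁻¹: X = CA⁻¹.
det A = -9; the adjugate gives A⁻¹ = [[2/9, 1/3], [5/9, 1/3]].
X = CA⁻¹ = [[-5, -7], [27, -18]] · [[2/9, 1/3], [5/9, 1/3]] = [[-5, -4], [-4, 3]].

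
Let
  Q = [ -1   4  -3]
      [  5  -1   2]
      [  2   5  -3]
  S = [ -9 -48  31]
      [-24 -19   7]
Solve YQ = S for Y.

Right-multiplying both sides by Q⁻¹ gives Y = SQ⁻¹.
Q has determinant 2; Q⁻¹ = [[-7/2, -3/2, 5/2], [19/2, 9/2, -13/2], [27/2, 13/2, -19/2]].
Y = SQ⁻¹ = [[-9, -48, 31], [-24, -19, 7]] · [[-7/2, -3/2, 5/2], [19/2, 9/2, -13/2], [27/2, 13/2, -19/2]] = [[-6, -1, -5], [-2, -4, -3]].

Y = [[-6, -1, -5], [-2, -4, -3]]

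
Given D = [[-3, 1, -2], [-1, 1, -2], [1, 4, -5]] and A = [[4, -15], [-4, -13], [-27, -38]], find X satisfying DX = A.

Left-multiplying both sides by D⁻¹ gives X = D⁻¹A.
det D = -6, so D⁻¹ = [[-1/2, 1/2, 0], [7/6, -17/6, 2/3], [5/6, -13/6, 1/3]].
X = D⁻¹A = [[-1/2, 1/2, 0], [7/6, -17/6, 2/3], [5/6, -13/6, 1/3]] · [[4, -15], [-4, -13], [-27, -38]] = [[-4, 1], [-2, -6], [3, 3]].

X = [[-4, 1], [-2, -6], [3, 3]]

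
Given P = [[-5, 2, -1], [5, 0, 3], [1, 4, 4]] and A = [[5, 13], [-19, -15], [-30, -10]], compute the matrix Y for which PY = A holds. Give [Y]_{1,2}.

Since P multiplies Y on the left, Y = P⁻¹A.
det P = 6; the adjugate gives P⁻¹ = [[-2, -2, 1], [-17/6, -19/6, 5/3], [10/3, 11/3, -5/3]].
Y = P⁻¹A = [[-2, -2, 1], [-17/6, -19/6, 5/3], [10/3, 11/3, -5/3]] · [[5, 13], [-19, -15], [-30, -10]] = [[-2, -6], [-4, -6], [-3, 5]].

-6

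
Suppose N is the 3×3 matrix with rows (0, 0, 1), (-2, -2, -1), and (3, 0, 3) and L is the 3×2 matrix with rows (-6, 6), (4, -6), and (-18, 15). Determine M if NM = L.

Left-multiplying both sides by N⁻¹ gives M = N⁻¹L.
det N = 6; the adjugate gives N⁻¹ = [[-1, 0, 1/3], [1/2, -1/2, -1/3], [1, 0, 0]].
M = N⁻¹L = [[-1, 0, 1/3], [1/2, -1/2, -1/3], [1, 0, 0]] · [[-6, 6], [4, -6], [-18, 15]] = [[0, -1], [1, 1], [-6, 6]].

M = [[0, -1], [1, 1], [-6, 6]]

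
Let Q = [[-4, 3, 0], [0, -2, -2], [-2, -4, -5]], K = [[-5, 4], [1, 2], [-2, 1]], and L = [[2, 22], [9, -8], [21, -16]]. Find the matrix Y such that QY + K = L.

QY = L − K = [[7, 18], [8, -10], [23, -17]].
Left-multiplying both sides by Q⁻¹ gives Y = Q⁻¹(L − K).
det Q = 4, so Q⁻¹ = [[1/2, 15/4, -3/2], [1, 5, -2], [-1, -11/2, 2]].
Y = Q⁻¹(L − K) = [[-1, -3], [1, 2], [-5, 3]].

Y = [[-1, -3], [1, 2], [-5, 3]]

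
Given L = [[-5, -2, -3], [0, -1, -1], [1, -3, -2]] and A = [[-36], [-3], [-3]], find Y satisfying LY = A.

L is on the left of Y, so left-multiply by L⁻¹: Y = L⁻¹A.
L has determinant 4; L⁻¹ = [[-1/4, 5/4, -1/4], [-1/4, 13/4, -5/4], [1/4, -17/4, 5/4]].
Y = L⁻¹A = [[-1/4, 5/4, -1/4], [-1/4, 13/4, -5/4], [1/4, -17/4, 5/4]] · [[-36], [-3], [-3]] = [[6], [3], [0]].

Y = [[6], [3], [0]]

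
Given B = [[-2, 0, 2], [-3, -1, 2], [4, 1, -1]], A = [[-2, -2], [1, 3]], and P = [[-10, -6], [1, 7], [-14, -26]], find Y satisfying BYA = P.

Y = B⁻¹PA⁻¹ (apply B⁻¹ on the left and A⁻¹ on the right).
det B = 4; the adjugate gives B⁻¹ = [[-1/4, 1/2, 1/2], [5/4, -3/2, -1/2], [1/4, 1/2, 1/2]].
A has determinant -4; A⁻¹ = [[-3/4, -1/2], [1/4, 1/2]].
B⁻¹P = [[-4, -8], [-7, -5], [-9, -11]].
Y = (B⁻¹P)A⁻¹ = [[1, -2], [4, 1], [4, -1]].

Y = [[1, -2], [4, 1], [4, -1]]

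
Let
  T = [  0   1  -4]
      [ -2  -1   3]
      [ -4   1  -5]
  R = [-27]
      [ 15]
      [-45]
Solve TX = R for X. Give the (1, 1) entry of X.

3

T is on the left of X, so left-multiply by T⁻¹: X = T⁻¹R.
T has determinant 2; T⁻¹ = [[1, 1/2, -1/2], [-11, -8, 4], [-3, -2, 1]].
X = T⁻¹R = [[1, 1/2, -1/2], [-11, -8, 4], [-3, -2, 1]] · [[-27], [15], [-45]] = [[3], [-3], [6]].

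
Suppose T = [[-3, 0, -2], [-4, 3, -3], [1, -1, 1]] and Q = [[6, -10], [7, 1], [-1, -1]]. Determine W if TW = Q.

W = [[-4, 2], [0, 5], [3, 2]]

Left-multiplying both sides by T⁻¹ gives W = T⁻¹Q.
det T = -2, so T⁻¹ = [[0, -1, -3], [-1/2, 1/2, 1/2], [-1/2, 3/2, 9/2]].
W = T⁻¹Q = [[0, -1, -3], [-1/2, 1/2, 1/2], [-1/2, 3/2, 9/2]] · [[6, -10], [7, 1], [-1, -1]] = [[-4, 2], [0, 5], [3, 2]].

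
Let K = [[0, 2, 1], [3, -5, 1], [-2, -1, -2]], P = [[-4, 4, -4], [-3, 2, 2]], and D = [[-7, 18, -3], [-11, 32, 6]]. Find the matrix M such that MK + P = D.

M = [[-2, -3, -3], [4, -4, -2]]

MK = D − P = [[-3, 14, 1], [-8, 30, 4]].
Since K sits to the right of M, M = (D − P)K⁻¹.
det K = -5, so K⁻¹ = [[-11/5, -3/5, -7/5], [-4/5, -2/5, -3/5], [13/5, 4/5, 6/5]].
M = (D − P)K⁻¹ = [[-2, -3, -3], [4, -4, -2]].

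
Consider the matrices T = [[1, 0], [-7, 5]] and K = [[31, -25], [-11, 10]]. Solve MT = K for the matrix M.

T is on the right of M, so right-multiply by T⁻¹: M = KT⁻¹.
T has determinant 5; T⁻¹ = [[1, 0], [7/5, 1/5]].
M = KT⁻¹ = [[31, -25], [-11, 10]] · [[1, 0], [7/5, 1/5]] = [[-4, -5], [3, 2]].

M = [[-4, -5], [3, 2]]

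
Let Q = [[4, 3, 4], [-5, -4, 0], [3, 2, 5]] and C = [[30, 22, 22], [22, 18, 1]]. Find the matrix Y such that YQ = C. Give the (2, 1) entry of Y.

4

Right-multiplying both sides by Q⁻¹ gives Y = CQ⁻¹.
det Q = 3; the adjugate gives Q⁻¹ = [[-20/3, -7/3, 16/3], [25/3, 8/3, -20/3], [2/3, 1/3, -1/3]].
Y = CQ⁻¹ = [[30, 22, 22], [22, 18, 1]] · [[-20/3, -7/3, 16/3], [25/3, 8/3, -20/3], [2/3, 1/3, -1/3]] = [[-2, -4, 6], [4, -3, -3]].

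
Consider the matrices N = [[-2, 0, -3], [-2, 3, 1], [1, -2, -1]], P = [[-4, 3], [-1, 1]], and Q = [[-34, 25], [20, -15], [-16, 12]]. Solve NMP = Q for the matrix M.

M = [[3, -2], [2, -2], [-5, 2]]

Isolating M: multiply by N⁻¹ from the left and P⁻¹ from the right, so M = N⁻¹QP⁻¹.
N has determinant -1; N⁻¹ = [[1, -6, -9], [1, -5, -8], [-1, 4, 6]].
P has determinant -1; P⁻¹ = [[-1, 3], [-1, 4]].
N⁻¹Q = [[-10, 7], [-6, 4], [18, -13]].
M = (N⁻¹Q)P⁻¹ = [[3, -2], [2, -2], [-5, 2]].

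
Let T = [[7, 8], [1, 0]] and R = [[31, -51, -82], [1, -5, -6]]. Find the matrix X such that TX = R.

X = [[1, -5, -6], [3, -2, -5]]

T is on the left of X, so left-multiply by T⁻¹: X = T⁻¹R.
det T = -8, so T⁻¹ = [[0, 1], [1/8, -7/8]].
X = T⁻¹R = [[0, 1], [1/8, -7/8]] · [[31, -51, -82], [1, -5, -6]] = [[1, -5, -6], [3, -2, -5]].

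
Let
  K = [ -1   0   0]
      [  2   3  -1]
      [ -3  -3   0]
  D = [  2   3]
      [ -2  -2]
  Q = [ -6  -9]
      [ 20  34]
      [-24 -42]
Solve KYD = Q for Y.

Isolating Y: multiply by K⁻¹ from the left and D⁻¹ from the right, so Y = K⁻¹QD⁻¹.
det K = 3; the adjugate gives K⁻¹ = [[-1, 0, 0], [1, 0, -1/3], [1, -1, -1]].
det D = 2, so D⁻¹ = [[-1, -3/2], [1, 1]].
K⁻¹Q = [[6, 9], [2, 5], [-2, -1]].
Y = (K⁻¹Q)D⁻¹ = [[3, 0], [3, 2], [1, 2]].

Y = [[3, 0], [3, 2], [1, 2]]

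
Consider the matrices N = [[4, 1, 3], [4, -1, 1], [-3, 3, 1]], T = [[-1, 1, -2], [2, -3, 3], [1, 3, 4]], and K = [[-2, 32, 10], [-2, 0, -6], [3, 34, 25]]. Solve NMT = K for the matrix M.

M = [[2, 1, 1], [3, 1, 4], [1, -1, 0]]

Isolating M: multiply by N⁻¹ from the left and T⁻¹ from the right, so M = N⁻¹KT⁻¹.
det N = 4, so N⁻¹ = [[-1, 2, 1], [-7/4, 13/4, 2], [9/4, -15/4, -2]].
det T = -2; the adjugate gives T⁻¹ = [[21/2, 5, 3/2], [5/2, 1, 1/2], [-9/2, -2, -1/2]].
N⁻¹K = [[1, 2, 3], [3, 12, 13], [-3, 4, -5]].
M = (N⁻¹K)T⁻¹ = [[2, 1, 1], [3, 1, 4], [1, -1, 0]].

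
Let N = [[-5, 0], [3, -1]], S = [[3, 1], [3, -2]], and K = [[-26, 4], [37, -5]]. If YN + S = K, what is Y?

YN = K − S = [[-29, 3], [34, -3]].
Right-multiplying both sides by N⁻¹ gives Y = (K − S)N⁻¹.
N has determinant 5; N⁻¹ = [[-1/5, 0], [-3/5, -1]].
Y = (K − S)N⁻¹ = [[4, -3], [-5, 3]].

Y = [[4, -3], [-5, 3]]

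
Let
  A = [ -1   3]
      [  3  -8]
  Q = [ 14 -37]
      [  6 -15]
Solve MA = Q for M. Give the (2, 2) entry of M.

3

A is on the right of M, so right-multiply by A⁻¹: M = QA⁻¹.
det A = -1; the adjugate gives A⁻¹ = [[8, 3], [3, 1]].
M = QA⁻¹ = [[14, -37], [6, -15]] · [[8, 3], [3, 1]] = [[1, 5], [3, 3]].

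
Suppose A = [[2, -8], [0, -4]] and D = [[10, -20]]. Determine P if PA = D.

Since A sits to the right of P, P = DA⁻¹.
A has determinant -8; A⁻¹ = [[1/2, -1], [0, -1/4]].
P = DA⁻¹ = [[10, -20]] · [[1/2, -1], [0, -1/4]] = [[5, -5]].

P = [[5, -5]]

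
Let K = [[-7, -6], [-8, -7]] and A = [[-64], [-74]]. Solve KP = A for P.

Since K multiplies P on the left, P = K⁻¹A.
K has determinant 1; K⁻¹ = [[-7, 6], [8, -7]].
P = K⁻¹A = [[-7, 6], [8, -7]] · [[-64], [-74]] = [[4], [6]].

P = [[4], [6]]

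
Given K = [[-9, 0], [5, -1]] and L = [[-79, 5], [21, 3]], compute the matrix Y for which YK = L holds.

Right-multiplying both sides by K⁻¹ gives Y = LK⁻¹.
K has determinant 9; K⁻¹ = [[-1/9, 0], [-5/9, -1]].
Y = LK⁻¹ = [[-79, 5], [21, 3]] · [[-1/9, 0], [-5/9, -1]] = [[6, -5], [-4, -3]].

Y = [[6, -5], [-4, -3]]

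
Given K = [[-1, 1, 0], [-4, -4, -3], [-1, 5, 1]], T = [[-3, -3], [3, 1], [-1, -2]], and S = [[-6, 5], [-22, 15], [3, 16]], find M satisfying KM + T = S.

KM = S − T = [[-3, 8], [-25, 14], [4, 18]].
Left-multiplying both sides by K⁻¹ gives M = K⁻¹(S − T).
det K = -4; the adjugate gives K⁻¹ = [[-11/4, 1/4, 3/4], [-7/4, 1/4, 3/4], [6, -1, -2]].
M = K⁻¹(S − T) = [[5, -5], [2, 3], [-1, -2]].

M = [[5, -5], [2, 3], [-1, -2]]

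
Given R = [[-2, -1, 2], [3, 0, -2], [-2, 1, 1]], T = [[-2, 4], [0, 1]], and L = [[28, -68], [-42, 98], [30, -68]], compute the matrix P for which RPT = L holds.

P = [[5, 2], [-2, 0], [-3, -4]]

P = R⁻¹LT⁻¹ (apply R⁻¹ on the left and T⁻¹ on the right).
det R = 1; the adjugate gives R⁻¹ = [[2, 3, 2], [1, 2, 2], [3, 4, 3]].
det T = -2, so T⁻¹ = [[-1/2, 2], [0, 1]].
R⁻¹L = [[-10, 22], [4, -8], [6, -16]].
P = (R⁻¹L)T⁻¹ = [[5, 2], [-2, 0], [-3, -4]].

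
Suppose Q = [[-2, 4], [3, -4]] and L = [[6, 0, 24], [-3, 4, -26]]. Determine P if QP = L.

Left-multiplying both sides by Q⁻¹ gives P = Q⁻¹L.
Q has determinant -4; Q⁻¹ = [[1, 1], [3/4, 1/2]].
P = Q⁻¹L = [[1, 1], [3/4, 1/2]] · [[6, 0, 24], [-3, 4, -26]] = [[3, 4, -2], [3, 2, 5]].

P = [[3, 4, -2], [3, 2, 5]]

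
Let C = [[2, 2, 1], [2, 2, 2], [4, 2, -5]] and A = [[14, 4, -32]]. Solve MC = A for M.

Since C sits to the right of M, M = AC⁻¹.
det C = 4, so C⁻¹ = [[-7/2, 3, 1/2], [9/2, -7/2, -1/2], [-1, 1, 0]].
M = AC⁻¹ = [[14, 4, -32]] · [[-7/2, 3, 1/2], [9/2, -7/2, -1/2], [-1, 1, 0]] = [[1, -4, 5]].

M = [[1, -4, 5]]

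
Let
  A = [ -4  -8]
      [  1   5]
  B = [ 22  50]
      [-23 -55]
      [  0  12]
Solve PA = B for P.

A is on the right of P, so right-multiply by A⁻¹: P = BA⁻¹.
det A = -12, so A⁻¹ = [[-5/12, -2/3], [1/12, 1/3]].
P = BA⁻¹ = [[22, 50], [-23, -55], [0, 12]] · [[-5/12, -2/3], [1/12, 1/3]] = [[-5, 2], [5, -3], [1, 4]].

P = [[-5, 2], [5, -3], [1, 4]]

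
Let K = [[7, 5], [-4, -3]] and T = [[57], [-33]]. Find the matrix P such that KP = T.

P = [[6], [3]]

K is on the left of P, so left-multiply by K⁻¹: P = K⁻¹T.
det K = -1; the adjugate gives K⁻¹ = [[3, 5], [-4, -7]].
P = K⁻¹T = [[3, 5], [-4, -7]] · [[57], [-33]] = [[6], [3]].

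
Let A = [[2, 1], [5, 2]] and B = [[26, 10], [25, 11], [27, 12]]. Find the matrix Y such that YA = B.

Y = [[-2, 6], [5, 3], [6, 3]]

Since A sits to the right of Y, Y = BA⁻¹.
det A = -1, so A⁻¹ = [[-2, 1], [5, -2]].
Y = BA⁻¹ = [[26, 10], [25, 11], [27, 12]] · [[-2, 1], [5, -2]] = [[-2, 6], [5, 3], [6, 3]].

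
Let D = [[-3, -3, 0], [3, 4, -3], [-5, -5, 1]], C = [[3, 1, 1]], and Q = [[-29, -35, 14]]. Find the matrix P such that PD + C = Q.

PD = Q − C = [[-32, -36, 13]].
D is on the right of P, so right-multiply by D⁻¹: P = (Q − C)D⁻¹.
D has determinant -3; D⁻¹ = [[11/3, -1, -3], [-4, 1, 3], [-5/3, 0, 1]].
P = (Q − C)D⁻¹ = [[5, -4, 1]].

P = [[5, -4, 1]]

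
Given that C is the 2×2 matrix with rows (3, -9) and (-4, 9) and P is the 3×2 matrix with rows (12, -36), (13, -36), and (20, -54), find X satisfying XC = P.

X = [[4, 0], [3, -1], [4, -2]]

C is on the right of X, so right-multiply by C⁻¹: X = PC⁻¹.
C has determinant -9; C⁻¹ = [[-1, -1], [-4/9, -1/3]].
X = PC⁻¹ = [[12, -36], [13, -36], [20, -54]] · [[-1, -1], [-4/9, -1/3]] = [[4, 0], [3, -1], [4, -2]].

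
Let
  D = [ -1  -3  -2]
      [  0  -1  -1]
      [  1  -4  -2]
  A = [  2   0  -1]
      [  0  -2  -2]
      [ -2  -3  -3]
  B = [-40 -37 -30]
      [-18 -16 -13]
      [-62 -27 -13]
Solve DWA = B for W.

W = [[-2, -4, 1], [3, 3, -2], [0, -2, -4]]

W = D⁻¹BA⁻¹ (apply D⁻¹ on the left and A⁻¹ on the right).
det D = 3, so D⁻¹ = [[-2/3, 2/3, 1/3], [-1/3, 4/3, -1/3], [1/3, -7/3, 1/3]].
det A = 4, so A⁻¹ = [[0, 3/4, -1/2], [1, -2, 1], [-1, 3/2, -1]].
D⁻¹B = [[-6, 5, 7], [10, 0, -3], [8, 16, 16]].
W = (D⁻¹B)A⁻¹ = [[-2, -4, 1], [3, 3, -2], [0, -2, -4]].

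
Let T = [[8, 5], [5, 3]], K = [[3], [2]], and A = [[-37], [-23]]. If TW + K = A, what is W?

W = [[-5], [0]]

TW = A − K = [[-40], [-25]].
Since T multiplies W on the left, W = T⁻¹(A − K).
det T = -1, so T⁻¹ = [[-3, 5], [5, -8]].
W = T⁻¹(A − K) = [[-5], [0]].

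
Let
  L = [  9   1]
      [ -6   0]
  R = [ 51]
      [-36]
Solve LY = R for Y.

Since L multiplies Y on the left, Y = L⁻¹R.
det L = 6, so L⁻¹ = [[0, -1/6], [1, 3/2]].
Y = L⁻¹R = [[0, -1/6], [1, 3/2]] · [[51], [-36]] = [[6], [-3]].

Y = [[6], [-3]]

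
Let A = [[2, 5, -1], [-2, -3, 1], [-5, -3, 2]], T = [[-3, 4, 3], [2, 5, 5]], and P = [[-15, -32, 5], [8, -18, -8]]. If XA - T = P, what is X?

XA = P + T = [[-18, -28, 8], [10, -13, -3]].
A is on the right of X, so right-multiply by A⁻¹: X = (P + T)A⁻¹.
det A = -2; the adjugate gives A⁻¹ = [[3/2, 7/2, -1], [1/2, 1/2, 0], [9/2, 19/2, -2]].
X = (P + T)A⁻¹ = [[-5, -1, 2], [-5, 0, -4]].

X = [[-5, -1, 2], [-5, 0, -4]]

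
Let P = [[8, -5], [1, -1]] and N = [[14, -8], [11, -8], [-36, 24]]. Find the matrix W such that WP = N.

Since P sits to the right of W, W = NP⁻¹.
det P = -3; the adjugate gives P⁻¹ = [[1/3, -5/3], [1/3, -8/3]].
W = NP⁻¹ = [[14, -8], [11, -8], [-36, 24]] · [[1/3, -5/3], [1/3, -8/3]] = [[2, -2], [1, 3], [-4, -4]].

W = [[2, -2], [1, 3], [-4, -4]]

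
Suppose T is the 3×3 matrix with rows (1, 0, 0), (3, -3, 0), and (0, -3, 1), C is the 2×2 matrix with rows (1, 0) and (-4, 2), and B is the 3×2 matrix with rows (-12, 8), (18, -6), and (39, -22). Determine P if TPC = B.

P = [[4, 4], [2, 5], [1, 4]]

P = T⁻¹BC⁻¹ (apply T⁻¹ on the left and C⁻¹ on the right).
det T = -3; the adjugate gives T⁻¹ = [[1, 0, 0], [1, -1/3, 0], [3, -1, 1]].
det C = 2; the adjugate gives C⁻¹ = [[1, 0], [2, 1/2]].
T⁻¹B = [[-12, 8], [-18, 10], [-15, 8]].
P = (T⁻¹B)C⁻¹ = [[4, 4], [2, 5], [1, 4]].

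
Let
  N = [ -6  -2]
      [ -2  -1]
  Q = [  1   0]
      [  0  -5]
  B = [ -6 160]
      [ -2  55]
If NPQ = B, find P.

Left-multiply by N⁻¹ and right-multiply by Q⁻¹: P = N⁻¹BQ⁻¹.
N has determinant 2; N⁻¹ = [[-1/2, 1], [1, -3]].
Q has determinant -5; Q⁻¹ = [[1, 0], [0, -1/5]].
N⁻¹B = [[1, -25], [0, -5]].
P = (N⁻¹B)Q⁻¹ = [[1, 5], [0, 1]].

P = [[1, 5], [0, 1]]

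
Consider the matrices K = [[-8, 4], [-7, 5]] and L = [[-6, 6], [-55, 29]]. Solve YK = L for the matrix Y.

Y = [[-1, 2], [6, 1]]

K is on the right of Y, so right-multiply by K⁻¹: Y = LK⁻¹.
K has determinant -12; K⁻¹ = [[-5/12, 1/3], [-7/12, 2/3]].
Y = LK⁻¹ = [[-6, 6], [-55, 29]] · [[-5/12, 1/3], [-7/12, 2/3]] = [[-1, 2], [6, 1]].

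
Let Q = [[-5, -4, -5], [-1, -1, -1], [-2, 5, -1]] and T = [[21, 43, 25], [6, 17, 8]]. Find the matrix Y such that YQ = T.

Q is on the right of Y, so right-multiply by Q⁻¹: Y = TQ⁻¹.
det Q = 1, so Q⁻¹ = [[6, -29, -1], [1, -5, 0], [-7, 33, 1]].
Y = TQ⁻¹ = [[21, 43, 25], [6, 17, 8]] · [[6, -29, -1], [1, -5, 0], [-7, 33, 1]] = [[-6, 1, 4], [-3, 5, 2]].

Y = [[-6, 1, 4], [-3, 5, 2]]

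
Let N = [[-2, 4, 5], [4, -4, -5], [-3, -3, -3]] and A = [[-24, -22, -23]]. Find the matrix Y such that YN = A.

Y = [[-5, -4, 6]]

N is on the right of Y, so right-multiply by N⁻¹: Y = AN⁻¹.
det N = -6, so N⁻¹ = [[1/2, 1/2, 0], [-9/2, -7/2, -5/3], [4, 3, 4/3]].
Y = AN⁻¹ = [[-24, -22, -23]] · [[1/2, 1/2, 0], [-9/2, -7/2, -5/3], [4, 3, 4/3]] = [[-5, -4, 6]].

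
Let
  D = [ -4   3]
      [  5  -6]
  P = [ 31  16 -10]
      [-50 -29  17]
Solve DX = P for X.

Since D multiplies X on the left, X = D⁻¹P.
det D = 9, so D⁻¹ = [[-2/3, -1/3], [-5/9, -4/9]].
X = D⁻¹P = [[-2/3, -1/3], [-5/9, -4/9]] · [[31, 16, -10], [-50, -29, 17]] = [[-4, -1, 1], [5, 4, -2]].

X = [[-4, -1, 1], [5, 4, -2]]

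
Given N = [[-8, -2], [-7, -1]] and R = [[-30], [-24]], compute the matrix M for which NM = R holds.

M = [[3], [3]]

Since N multiplies M on the left, M = N⁻¹R.
det N = -6, so N⁻¹ = [[1/6, -1/3], [-7/6, 4/3]].
M = N⁻¹R = [[1/6, -1/3], [-7/6, 4/3]] · [[-30], [-24]] = [[3], [3]].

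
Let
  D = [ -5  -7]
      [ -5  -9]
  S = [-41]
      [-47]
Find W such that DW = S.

D is on the left of W, so left-multiply by D⁻¹: W = D⁻¹S.
det D = 10, so D⁻¹ = [[-9/10, 7/10], [1/2, -1/2]].
W = D⁻¹S = [[-9/10, 7/10], [1/2, -1/2]] · [[-41], [-47]] = [[4], [3]].

W = [[4], [3]]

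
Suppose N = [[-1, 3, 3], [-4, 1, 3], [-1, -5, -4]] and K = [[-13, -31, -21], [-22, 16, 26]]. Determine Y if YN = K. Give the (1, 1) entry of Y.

-1

Since N sits to the right of Y, Y = KN⁻¹.
N has determinant -5; N⁻¹ = [[-11/5, 3/5, -6/5], [19/5, -7/5, 9/5], [-21/5, 8/5, -11/5]].
Y = KN⁻¹ = [[-13, -31, -21], [-22, 16, 26]] · [[-11/5, 3/5, -6/5], [19/5, -7/5, 9/5], [-21/5, 8/5, -11/5]] = [[-1, 2, 6], [0, 6, -2]].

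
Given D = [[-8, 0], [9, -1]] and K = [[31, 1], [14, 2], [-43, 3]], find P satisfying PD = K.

P = [[-5, -1], [-4, -2], [2, -3]]

Right-multiplying both sides by D⁻¹ gives P = KD⁻¹.
det D = 8, so D⁻¹ = [[-1/8, 0], [-9/8, -1]].
P = KD⁻¹ = [[31, 1], [14, 2], [-43, 3]] · [[-1/8, 0], [-9/8, -1]] = [[-5, -1], [-4, -2], [2, -3]].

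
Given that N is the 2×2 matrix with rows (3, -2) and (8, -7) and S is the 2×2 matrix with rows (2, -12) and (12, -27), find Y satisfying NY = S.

N is on the left of Y, so left-multiply by N⁻¹: Y = N⁻¹S.
N has determinant -5; N⁻¹ = [[7/5, -2/5], [8/5, -3/5]].
Y = N⁻¹S = [[7/5, -2/5], [8/5, -3/5]] · [[2, -12], [12, -27]] = [[-2, -6], [-4, -3]].

Y = [[-2, -6], [-4, -3]]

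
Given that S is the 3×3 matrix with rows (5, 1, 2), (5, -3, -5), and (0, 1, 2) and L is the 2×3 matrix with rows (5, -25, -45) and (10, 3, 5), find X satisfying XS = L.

X = [[-4, 5, -6], [3, -1, -3]]

S is on the right of X, so right-multiply by S⁻¹: X = LS⁻¹.
det S = -5; the adjugate gives S⁻¹ = [[1/5, 0, -1/5], [2, -2, -7], [-1, 1, 4]].
X = LS⁻¹ = [[5, -25, -45], [10, 3, 5]] · [[1/5, 0, -1/5], [2, -2, -7], [-1, 1, 4]] = [[-4, 5, -6], [3, -1, -3]].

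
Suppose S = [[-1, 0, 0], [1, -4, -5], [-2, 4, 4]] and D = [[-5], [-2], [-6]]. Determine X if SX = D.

Left-multiplying both sides by S⁻¹ gives X = S⁻¹D.
det S = -4; the adjugate gives S⁻¹ = [[-1, 0, 0], [-3/2, 1, 5/4], [1, -1, -1]].
X = S⁻¹D = [[-1, 0, 0], [-3/2, 1, 5/4], [1, -1, -1]] · [[-5], [-2], [-6]] = [[5], [-2], [3]].

X = [[5], [-2], [3]]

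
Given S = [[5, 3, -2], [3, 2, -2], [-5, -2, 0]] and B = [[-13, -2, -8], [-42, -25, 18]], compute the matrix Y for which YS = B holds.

Since S sits to the right of Y, Y = BS⁻¹.
S has determinant 2; S⁻¹ = [[-2, 2, -1], [5, -5, 2], [2, -5/2, 1/2]].
Y = BS⁻¹ = [[-13, -2, -8], [-42, -25, 18]] · [[-2, 2, -1], [5, -5, 2], [2, -5/2, 1/2]] = [[0, 4, 5], [-5, -4, 1]].

Y = [[0, 4, 5], [-5, -4, 1]]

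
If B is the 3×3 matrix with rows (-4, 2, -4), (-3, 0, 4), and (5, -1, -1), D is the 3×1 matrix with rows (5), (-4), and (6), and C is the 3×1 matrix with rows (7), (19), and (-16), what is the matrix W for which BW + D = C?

BW = C − D = [[2], [23], [-22]].
B is on the left of W, so left-multiply by B⁻¹: W = B⁻¹(C − D).
det B = 6, so B⁻¹ = [[2/3, 1, 4/3], [17/6, 4, 14/3], [1/2, 1, 1]].
W = B⁻¹(C − D) = [[-5], [-5], [2]].

W = [[-5], [-5], [2]]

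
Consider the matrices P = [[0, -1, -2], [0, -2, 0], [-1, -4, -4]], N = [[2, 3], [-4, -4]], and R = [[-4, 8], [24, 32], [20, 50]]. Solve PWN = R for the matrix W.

W = [[2, 2], [-4, 1], [-4, -4]]

Left-multiply by P⁻¹ and right-multiply by N⁻¹: W = P⁻¹RN⁻¹.
det P = 4; the adjugate gives P⁻¹ = [[2, 1, -1], [0, -1/2, 0], [-1/2, 1/4, 0]].
N has determinant 4; N⁻¹ = [[-1, -3/4], [1, 1/2]].
P⁻¹R = [[-4, -2], [-12, -16], [8, 4]].
W = (P⁻¹R)N⁻¹ = [[2, 2], [-4, 1], [-4, -4]].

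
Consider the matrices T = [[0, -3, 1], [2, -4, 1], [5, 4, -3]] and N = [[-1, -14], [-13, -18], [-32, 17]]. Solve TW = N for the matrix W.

Since T multiplies W on the left, W = T⁻¹N.
T has determinant -5; T⁻¹ = [[-8/5, 1, -1/5], [-11/5, 1, -2/5], [-28/5, 3, -6/5]].
W = T⁻¹N = [[-8/5, 1, -1/5], [-11/5, 1, -2/5], [-28/5, 3, -6/5]] · [[-1, -14], [-13, -18], [-32, 17]] = [[-5, 1], [2, 6], [5, 4]].

W = [[-5, 1], [2, 6], [5, 4]]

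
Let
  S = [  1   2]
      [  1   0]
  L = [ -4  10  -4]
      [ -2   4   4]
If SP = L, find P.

Since S multiplies P on the left, P = S⁻¹L.
S has determinant -2; S⁻¹ = [[0, 1], [1/2, -1/2]].
P = S⁻¹L = [[0, 1], [1/2, -1/2]] · [[-4, 10, -4], [-2, 4, 4]] = [[-2, 4, 4], [-1, 3, -4]].

P = [[-2, 4, 4], [-1, 3, -4]]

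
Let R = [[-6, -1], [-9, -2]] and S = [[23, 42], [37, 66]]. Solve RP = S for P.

P = [[-3, -6], [-5, -6]]

R is on the left of P, so left-multiply by R⁻¹: P = R⁻¹S.
det R = 3; the adjugate gives R⁻¹ = [[-2/3, 1/3], [3, -2]].
P = R⁻¹S = [[-2/3, 1/3], [3, -2]] · [[23, 42], [37, 66]] = [[-3, -6], [-5, -6]].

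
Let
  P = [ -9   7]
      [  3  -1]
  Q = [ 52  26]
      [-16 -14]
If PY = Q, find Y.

Y = [[-5, -6], [1, -4]]

P is on the left of Y, so left-multiply by P⁻¹: Y = P⁻¹Q.
det P = -12; the adjugate gives P⁻¹ = [[1/12, 7/12], [1/4, 3/4]].
Y = P⁻¹Q = [[1/12, 7/12], [1/4, 3/4]] · [[52, 26], [-16, -14]] = [[-5, -6], [1, -4]].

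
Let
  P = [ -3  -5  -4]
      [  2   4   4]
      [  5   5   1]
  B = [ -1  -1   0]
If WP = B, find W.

W = [[1, 1, 0]]

Since P sits to the right of W, W = BP⁻¹.
P has determinant -2; P⁻¹ = [[8, 15/2, 2], [-9, -17/2, -2], [5, 5, 1]].
W = BP⁻¹ = [[-1, -1, 0]] · [[8, 15/2, 2], [-9, -17/2, -2], [5, 5, 1]] = [[1, 1, 0]].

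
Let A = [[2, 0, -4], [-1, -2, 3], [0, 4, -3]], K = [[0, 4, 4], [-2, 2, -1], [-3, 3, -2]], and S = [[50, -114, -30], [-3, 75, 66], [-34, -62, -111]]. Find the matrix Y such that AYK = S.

Y = [[0, -1, -1], [-3, 5, 2], [4, -1, 4]]

Y = A⁻¹SK⁻¹ (apply A⁻¹ on the left and K⁻¹ on the right).
A has determinant 4; A⁻¹ = [[-3/2, -4, -2], [-3/4, -3/2, -1/2], [-1, -2, -1]].
K has determinant -4; K⁻¹ = [[1/4, -5, 3], [1/4, -3, 2], [0, 3, -2]].
A⁻¹S = [[5, -5, 3], [-16, 4, -21], [-10, 26, 9]].
Y = (A⁻¹S)K⁻¹ = [[0, -1, -1], [-3, 5, 2], [4, -1, 4]].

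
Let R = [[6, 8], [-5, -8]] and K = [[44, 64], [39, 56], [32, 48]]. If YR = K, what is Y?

R is on the right of Y, so right-multiply by R⁻¹: Y = KR⁻¹.
det R = -8, so R⁻¹ = [[1, 1], [-5/8, -3/4]].
Y = KR⁻¹ = [[44, 64], [39, 56], [32, 48]] · [[1, 1], [-5/8, -3/4]] = [[4, -4], [4, -3], [2, -4]].

Y = [[4, -4], [4, -3], [2, -4]]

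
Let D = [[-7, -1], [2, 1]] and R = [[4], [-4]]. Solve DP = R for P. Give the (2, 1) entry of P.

-4

Left-multiplying both sides by D⁻¹ gives P = D⁻¹R.
D has determinant -5; D⁻¹ = [[-1/5, -1/5], [2/5, 7/5]].
P = D⁻¹R = [[-1/5, -1/5], [2/5, 7/5]] · [[4], [-4]] = [[0], [-4]].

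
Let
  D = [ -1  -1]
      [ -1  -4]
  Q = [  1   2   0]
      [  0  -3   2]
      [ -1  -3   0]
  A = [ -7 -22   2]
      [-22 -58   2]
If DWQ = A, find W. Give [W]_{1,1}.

Isolating W: multiply by D⁻¹ from the left and Q⁻¹ from the right, so W = D⁻¹AQ⁻¹.
det D = 3, so D⁻¹ = [[-4/3, 1/3], [1/3, -1/3]].
det Q = 2; the adjugate gives Q⁻¹ = [[3, 0, 2], [-1, 0, -1], [-3/2, 1/2, -3/2]].
D⁻¹A = [[2, 10, -2], [5, 12, 0]].
W = (D⁻¹A)Q⁻¹ = [[-1, -1, -3], [3, 0, -2]].

-1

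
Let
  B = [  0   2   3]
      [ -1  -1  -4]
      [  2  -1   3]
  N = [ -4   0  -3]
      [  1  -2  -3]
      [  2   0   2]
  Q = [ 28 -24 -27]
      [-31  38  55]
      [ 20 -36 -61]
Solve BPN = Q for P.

P = [[-4, 3, -1], [-2, 0, 3], [-1, 4, -4]]

Left-multiply by B⁻¹ and right-multiply by N⁻¹: P = B⁻¹QN⁻¹.
det B = -1, so B⁻¹ = [[7, 9, 5], [5, 6, 3], [-3, -4, -2]].
N has determinant 4; N⁻¹ = [[-1, 0, -3/2], [-2, -1/2, -15/4], [1, 0, 2]].
B⁻¹Q = [[17, -6, 1], [14, 0, 12], [0, -8, -17]].
P = (B⁻¹Q)N⁻¹ = [[-4, 3, -1], [-2, 0, 3], [-1, 4, -4]].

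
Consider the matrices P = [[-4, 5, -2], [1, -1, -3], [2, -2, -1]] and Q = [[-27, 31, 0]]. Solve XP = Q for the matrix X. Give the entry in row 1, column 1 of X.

Right-multiplying both sides by P⁻¹ gives X = QP⁻¹.
det P = -5, so P⁻¹ = [[1, -9/5, 17/5], [1, -8/5, 14/5], [0, -2/5, 1/5]].
X = QP⁻¹ = [[-27, 31, 0]] · [[1, -9/5, 17/5], [1, -8/5, 14/5], [0, -2/5, 1/5]] = [[4, -1, -5]].

4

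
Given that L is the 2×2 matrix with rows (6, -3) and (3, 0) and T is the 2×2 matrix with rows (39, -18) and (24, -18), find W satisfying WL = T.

Right-multiplying both sides by L⁻¹ gives W = TL⁻¹.
det L = 9; the adjugate gives L⁻¹ = [[0, 1/3], [-1/3, 2/3]].
W = TL⁻¹ = [[39, -18], [24, -18]] · [[0, 1/3], [-1/3, 2/3]] = [[6, 1], [6, -4]].

W = [[6, 1], [6, -4]]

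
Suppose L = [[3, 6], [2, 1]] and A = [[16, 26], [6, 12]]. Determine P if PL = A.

P = [[4, 2], [2, 0]]

Since L sits to the right of P, P = AL⁻¹.
det L = -9; the adjugate gives L⁻¹ = [[-1/9, 2/3], [2/9, -1/3]].
P = AL⁻¹ = [[16, 26], [6, 12]] · [[-1/9, 2/3], [2/9, -1/3]] = [[4, 2], [2, 0]].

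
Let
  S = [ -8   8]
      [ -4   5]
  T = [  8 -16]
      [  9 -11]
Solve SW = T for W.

W = [[4, -1], [5, -3]]

Since S multiplies W on the left, W = S⁻¹T.
det S = -8, so S⁻¹ = [[-5/8, 1], [-1/2, 1]].
W = S⁻¹T = [[-5/8, 1], [-1/2, 1]] · [[8, -16], [9, -11]] = [[4, -1], [5, -3]].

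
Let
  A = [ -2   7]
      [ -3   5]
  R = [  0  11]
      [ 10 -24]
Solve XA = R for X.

X = [[3, -2], [-2, -2]]

A is on the right of X, so right-multiply by A⁻¹: X = RA⁻¹.
det A = 11; the adjugate gives A⁻¹ = [[5/11, -7/11], [3/11, -2/11]].
X = RA⁻¹ = [[0, 11], [10, -24]] · [[5/11, -7/11], [3/11, -2/11]] = [[3, -2], [-2, -2]].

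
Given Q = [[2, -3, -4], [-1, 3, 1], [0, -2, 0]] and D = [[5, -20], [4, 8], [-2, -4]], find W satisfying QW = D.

Left-multiplying both sides by Q⁻¹ gives W = Q⁻¹D.
det Q = -4; the adjugate gives Q⁻¹ = [[-1/2, -2, -9/4], [0, 0, -1/2], [-1/2, -1, -3/4]].
W = Q⁻¹D = [[-1/2, -2, -9/4], [0, 0, -1/2], [-1/2, -1, -3/4]] · [[5, -20], [4, 8], [-2, -4]] = [[-6, 3], [1, 2], [-5, 5]].

W = [[-6, 3], [1, 2], [-5, 5]]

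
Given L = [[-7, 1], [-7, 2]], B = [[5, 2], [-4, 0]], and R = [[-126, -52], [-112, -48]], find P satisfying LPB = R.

P = [[4, 0], [2, -1]]

P = L⁻¹RB⁻¹ (apply L⁻¹ on the left and B⁻¹ on the right).
det L = -7, so L⁻¹ = [[-2/7, 1/7], [-1, 1]].
B has determinant 8; B⁻¹ = [[0, -1/4], [1/2, 5/8]].
L⁻¹R = [[20, 8], [14, 4]].
P = (L⁻¹R)B⁻¹ = [[4, 0], [2, -1]].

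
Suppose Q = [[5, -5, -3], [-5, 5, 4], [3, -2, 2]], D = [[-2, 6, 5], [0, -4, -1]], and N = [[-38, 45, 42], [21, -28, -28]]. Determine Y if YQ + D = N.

YQ = N − D = [[-36, 39, 37], [21, -24, -27]].
Q is on the right of Y, so right-multiply by Q⁻¹: Y = (N − D)Q⁻¹.
det Q = -5, so Q⁻¹ = [[-18/5, -16/5, 1], [-22/5, -19/5, 1], [1, 1, 0]].
Y = (N − D)Q⁻¹ = [[-5, 4, 3], [3, -3, -3]].

Y = [[-5, 4, 3], [3, -3, -3]]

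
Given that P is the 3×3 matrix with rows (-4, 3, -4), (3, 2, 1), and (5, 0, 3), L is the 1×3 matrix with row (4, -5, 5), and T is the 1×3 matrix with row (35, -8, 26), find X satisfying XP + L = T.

XP = T − L = [[31, -3, 21]].
Right-multiplying both sides by P⁻¹ gives X = (T − L)P⁻¹.
P has determinant 4; P⁻¹ = [[3/2, -9/4, 11/4], [-1, 2, -2], [-5/2, 15/4, -17/4]].
X = (T − L)P⁻¹ = [[-3, 3, 2]].

X = [[-3, 3, 2]]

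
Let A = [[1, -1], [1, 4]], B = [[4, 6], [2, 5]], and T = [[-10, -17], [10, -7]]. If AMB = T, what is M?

M = [[0, -3], [2, -2]]

M = A⁻¹TB⁻¹ (apply A⁻¹ on the left and B⁻¹ on the right).
A has determinant 5; A⁻¹ = [[4/5, 1/5], [-1/5, 1/5]].
det B = 8; the adjugate gives B⁻¹ = [[5/8, -3/4], [-1/4, 1/2]].
A⁻¹T = [[-6, -15], [4, 2]].
M = (A⁻¹T)B⁻¹ = [[0, -3], [2, -2]].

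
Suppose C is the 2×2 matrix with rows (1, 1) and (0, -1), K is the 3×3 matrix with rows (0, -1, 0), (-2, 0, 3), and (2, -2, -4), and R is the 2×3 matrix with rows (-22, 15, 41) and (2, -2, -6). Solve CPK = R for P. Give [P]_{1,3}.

-5

Left-multiply by C⁻¹ and right-multiply by K⁻¹: P = C⁻¹RK⁻¹.
C has determinant -1; C⁻¹ = [[1, 1], [0, -1]].
K has determinant 2; K⁻¹ = [[3, -2, -3/2], [-1, 0, 0], [2, -1, -1]].
C⁻¹R = [[-20, 13, 35], [-2, 2, 6]].
P = (C⁻¹R)K⁻¹ = [[-3, 5, -5], [4, -2, -3]].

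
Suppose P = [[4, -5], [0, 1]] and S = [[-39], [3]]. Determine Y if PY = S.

Left-multiplying both sides by P⁻¹ gives Y = P⁻¹S.
det P = 4, so P⁻¹ = [[1/4, 5/4], [0, 1]].
Y = P⁻¹S = [[1/4, 5/4], [0, 1]] · [[-39], [3]] = [[-6], [3]].

Y = [[-6], [3]]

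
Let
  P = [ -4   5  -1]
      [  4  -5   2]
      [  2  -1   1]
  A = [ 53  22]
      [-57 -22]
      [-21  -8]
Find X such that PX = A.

P is on the left of X, so left-multiply by P⁻¹: X = P⁻¹A.
det P = 6; the adjugate gives P⁻¹ = [[-1/2, -2/3, 5/6], [0, -1/3, 2/3], [1, 1, 0]].
X = P⁻¹A = [[-1/2, -2/3, 5/6], [0, -1/3, 2/3], [1, 1, 0]] · [[53, 22], [-57, -22], [-21, -8]] = [[-6, -3], [5, 2], [-4, 0]].

X = [[-6, -3], [5, 2], [-4, 0]]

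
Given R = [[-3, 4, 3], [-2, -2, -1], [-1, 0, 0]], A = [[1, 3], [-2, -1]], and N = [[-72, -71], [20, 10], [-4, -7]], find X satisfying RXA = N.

X = [[2, -1], [-2, 5], [0, 2]]

Left-multiply by R⁻¹ and right-multiply by A⁻¹: X = R⁻¹NA⁻¹.
det R = -2; the adjugate gives R⁻¹ = [[0, 0, -1], [-1/2, -3/2, 9/2], [1, 2, -7]].
det A = 5, so A⁻¹ = [[-1/5, -3/5], [2/5, 1/5]].
R⁻¹N = [[4, 7], [-12, -11], [-4, -2]].
X = (R⁻¹N)A⁻¹ = [[2, -1], [-2, 5], [0, 2]].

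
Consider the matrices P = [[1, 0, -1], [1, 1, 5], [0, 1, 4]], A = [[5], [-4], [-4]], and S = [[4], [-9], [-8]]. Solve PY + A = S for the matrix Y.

Y = [[-1], [-4], [0]]

PY = S − A = [[-1], [-5], [-4]].
Since P multiplies Y on the left, Y = P⁻¹(S − A).
det P = -2; the adjugate gives P⁻¹ = [[1/2, 1/2, -1/2], [2, -2, 3], [-1/2, 1/2, -1/2]].
Y = P⁻¹(S − A) = [[-1], [-4], [0]].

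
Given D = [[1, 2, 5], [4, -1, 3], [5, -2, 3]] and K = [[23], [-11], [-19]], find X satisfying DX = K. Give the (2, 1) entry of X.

Left-multiplying both sides by D⁻¹ gives X = D⁻¹K.
det D = -6, so D⁻¹ = [[-1/2, 8/3, -11/6], [-1/2, 11/3, -17/6], [1/2, -2, 3/2]].
X = D⁻¹K = [[-1/2, 8/3, -11/6], [-1/2, 11/3, -17/6], [1/2, -2, 3/2]] · [[23], [-11], [-19]] = [[-6], [2], [5]].

2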